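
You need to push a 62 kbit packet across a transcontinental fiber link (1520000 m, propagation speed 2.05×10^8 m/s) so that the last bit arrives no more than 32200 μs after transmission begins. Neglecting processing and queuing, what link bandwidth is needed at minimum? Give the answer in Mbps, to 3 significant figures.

Propagation delay = 1520000 / 2.05e+08 = 7414.63 μs.
Transmission budget = 32200 − 7414.63 = 24785.4 μs.
R ≥ L / t_tx = 62000 bits / 0.0247854 s = 2.50 Mbps.

2.50 Mbps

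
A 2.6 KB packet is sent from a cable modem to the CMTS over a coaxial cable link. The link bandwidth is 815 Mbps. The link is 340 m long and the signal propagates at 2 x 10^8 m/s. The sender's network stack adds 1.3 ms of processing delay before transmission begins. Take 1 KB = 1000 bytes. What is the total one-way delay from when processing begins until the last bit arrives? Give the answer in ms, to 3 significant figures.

1.33 ms

L = 20800 bits.
Transmission delay = L/R = 20800 / 815000000 = 0.0255215 ms.
Propagation delay = d/s = 340 m / 200000000 m/s = 0.0017 ms.
Plus processing delay 1.3 ms = 1.3 ms.
Total = 1.33 ms.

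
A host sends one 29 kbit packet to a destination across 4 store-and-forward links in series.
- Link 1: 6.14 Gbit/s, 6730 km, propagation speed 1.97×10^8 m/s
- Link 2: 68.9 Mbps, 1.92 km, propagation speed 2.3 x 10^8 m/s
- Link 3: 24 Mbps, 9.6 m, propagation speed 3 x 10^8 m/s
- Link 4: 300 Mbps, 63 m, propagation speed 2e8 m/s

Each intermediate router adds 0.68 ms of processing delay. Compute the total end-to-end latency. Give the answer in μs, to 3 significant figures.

L = 29000 bits.
Transmission delays (L/R per hop): 4.72313, 420.9, 1208.33, 96.6667 μs; sum = 1730.62 μs.
Propagation delays (d/s per hop): 34162.4, 8.34783, 0.032, 0.315 μs; sum = 34171.1 μs.
Processing at 3 router(s): 3 × 0.68 ms = 2040 μs.
End-to-end = 37900 μs.

37900 μs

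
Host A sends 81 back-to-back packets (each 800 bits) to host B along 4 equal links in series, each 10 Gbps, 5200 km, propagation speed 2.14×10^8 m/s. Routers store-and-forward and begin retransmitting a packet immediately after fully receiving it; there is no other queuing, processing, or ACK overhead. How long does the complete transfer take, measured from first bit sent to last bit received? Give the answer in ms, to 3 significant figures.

97.2 ms

Per-hop transmission t_tx = L/R = 800/10000000000 = 8e-05 ms.
Per-hop propagation t_prop = 5200000/214000000 = 24.2991 ms.
Pipeline fill: first packet needs 4·t_tx to clear all hops; remaining 80 packets each add one t_tx.
Total = (4+81-1)·t_tx + 4·t_prop = 84·8e-05 + 4·24.2991 = 97.2 ms.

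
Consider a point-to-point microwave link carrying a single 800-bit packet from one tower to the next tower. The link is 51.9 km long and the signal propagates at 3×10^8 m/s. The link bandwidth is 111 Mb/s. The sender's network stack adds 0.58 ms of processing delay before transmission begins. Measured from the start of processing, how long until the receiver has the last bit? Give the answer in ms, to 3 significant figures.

Transmission delay = L/R = 800 / 111000000 = 0.00720721 ms.
Propagation delay = d/s = 51900 m / 300000000 m/s = 0.173 ms.
Plus processing delay 0.58 ms = 0.58 ms.
Total = 0.760 ms.

0.760 ms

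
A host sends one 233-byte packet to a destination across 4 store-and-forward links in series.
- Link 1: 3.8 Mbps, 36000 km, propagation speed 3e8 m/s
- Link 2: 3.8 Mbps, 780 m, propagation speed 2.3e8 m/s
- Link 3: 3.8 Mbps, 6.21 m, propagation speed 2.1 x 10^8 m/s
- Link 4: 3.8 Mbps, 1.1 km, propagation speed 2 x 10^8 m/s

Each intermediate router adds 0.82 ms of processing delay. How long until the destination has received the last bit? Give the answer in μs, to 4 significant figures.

124400 μs

L = 233 × 8 = 1864 bits.
Transmission delay per hop = L/R = 1864/3800000 = 490.526 μs; 4 hops → 1962.11 μs.
Propagation delays (d/s per hop): 120000, 3.3913, 0.0295714, 5.5 μs; sum = 120009 μs.
Processing at 3 router(s): 3 × 0.82 ms = 2460 μs.
End-to-end = 124400 μs.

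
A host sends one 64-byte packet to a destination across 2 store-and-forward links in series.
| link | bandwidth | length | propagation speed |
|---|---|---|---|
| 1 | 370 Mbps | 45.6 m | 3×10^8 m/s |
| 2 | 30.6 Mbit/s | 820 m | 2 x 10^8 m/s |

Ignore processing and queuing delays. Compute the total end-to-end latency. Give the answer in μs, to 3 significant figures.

22.4 μs

L = 64 × 8 = 512 bits.
Transmission delays (L/R per hop): 1.38378, 16.732 μs; sum = 18.1158 μs.
Propagation delays (d/s per hop): 0.152, 4.1 μs; sum = 4.252 μs.
End-to-end = 22.4 μs.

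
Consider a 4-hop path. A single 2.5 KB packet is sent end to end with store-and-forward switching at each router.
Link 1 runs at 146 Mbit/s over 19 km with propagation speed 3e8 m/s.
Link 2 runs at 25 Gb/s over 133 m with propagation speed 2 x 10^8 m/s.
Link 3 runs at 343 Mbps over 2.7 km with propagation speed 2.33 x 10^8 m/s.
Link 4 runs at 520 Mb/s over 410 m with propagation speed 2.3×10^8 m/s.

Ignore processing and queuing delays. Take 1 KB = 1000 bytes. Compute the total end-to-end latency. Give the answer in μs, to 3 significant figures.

L = 20000 bits.
Transmission delays (L/R per hop): 136.986, 0.8, 58.309, 38.4615 μs; sum = 234.557 μs.
Propagation delays (d/s per hop): 63.3333, 0.665, 11.588, 1.78261 μs; sum = 77.3689 μs.
End-to-end = 312 μs.

312 μs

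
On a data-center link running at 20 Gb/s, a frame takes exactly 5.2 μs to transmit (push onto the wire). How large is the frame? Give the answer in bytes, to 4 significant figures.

13000 bytes

L = R × t_tx = 20000000000 b/s × 5.2e-06 s = 104000 bits.
In bytes: 104000 / 8 = 13000 bytes.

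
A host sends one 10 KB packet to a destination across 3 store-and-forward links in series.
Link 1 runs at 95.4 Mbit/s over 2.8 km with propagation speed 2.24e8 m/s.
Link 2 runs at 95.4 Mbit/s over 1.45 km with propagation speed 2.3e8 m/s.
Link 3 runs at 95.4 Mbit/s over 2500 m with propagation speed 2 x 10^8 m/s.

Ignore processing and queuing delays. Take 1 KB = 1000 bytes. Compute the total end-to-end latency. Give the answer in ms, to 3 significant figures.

2.55 ms

L = 80000 bits.
Transmission delay per hop = L/R = 80000/95400000 = 0.838574 ms; 3 hops → 2.51572 ms.
Propagation delays (d/s per hop): 0.0125, 0.00630435, 0.0125 ms; sum = 0.0313043 ms.
End-to-end = 2.55 ms.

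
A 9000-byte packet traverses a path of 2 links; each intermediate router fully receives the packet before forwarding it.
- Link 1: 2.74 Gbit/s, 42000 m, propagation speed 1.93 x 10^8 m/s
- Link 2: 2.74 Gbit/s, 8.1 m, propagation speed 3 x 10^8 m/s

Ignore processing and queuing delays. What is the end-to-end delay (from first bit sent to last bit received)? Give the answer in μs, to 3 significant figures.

270 μs

L = 9000 × 8 = 72000 bits.
Transmission delay per hop = L/R = 72000/2740000000 = 26.2774 μs; 2 hops → 52.5547 μs.
Propagation delays (d/s per hop): 217.617, 0.027 μs; sum = 217.644 μs.
End-to-end = 270 μs.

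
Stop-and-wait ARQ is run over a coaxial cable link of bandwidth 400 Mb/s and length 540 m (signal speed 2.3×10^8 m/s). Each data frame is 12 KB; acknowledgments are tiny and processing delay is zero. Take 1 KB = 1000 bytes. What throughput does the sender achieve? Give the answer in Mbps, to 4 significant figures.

t_tx = L/R = 96000/400000000 = 0.00024 s.
t_prop = 540/2.3e+08 = 2.34783e-06 s; RTT = 4.69565e-06 s.
Cycle = t_tx + RTT = 0.000244696 s.
Throughput = L / cycle = 96000 / 0.000244696 = 392.3 Mbps.

392.3 Mbps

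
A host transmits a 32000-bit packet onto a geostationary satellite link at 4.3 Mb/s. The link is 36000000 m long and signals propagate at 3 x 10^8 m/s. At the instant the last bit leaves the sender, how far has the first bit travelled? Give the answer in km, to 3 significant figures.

t_tx = L/R = 32000/4300000 = 0.00744186 s.
Distance = s × t_tx = 300000000 × 0.00744186 = 2230 km.

2230 km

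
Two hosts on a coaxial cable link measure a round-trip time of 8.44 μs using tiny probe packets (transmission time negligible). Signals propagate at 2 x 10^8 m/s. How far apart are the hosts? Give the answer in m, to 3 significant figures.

One-way propagation = RTT/2 = 4.22 μs.
d = s × t = 200000000 × 4.22e-06 = 844 m.

844 m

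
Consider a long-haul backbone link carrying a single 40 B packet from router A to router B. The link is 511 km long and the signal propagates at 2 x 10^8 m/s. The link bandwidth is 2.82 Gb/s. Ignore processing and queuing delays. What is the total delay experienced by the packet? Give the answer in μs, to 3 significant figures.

2560 μs

L = 40 × 8 = 320 bits.
Transmission delay = L/R = 320 / 2820000000 = 0.113475 μs.
Propagation delay = d/s = 511000 m / 200000000 m/s = 2555 μs.
Total = 2560 μs.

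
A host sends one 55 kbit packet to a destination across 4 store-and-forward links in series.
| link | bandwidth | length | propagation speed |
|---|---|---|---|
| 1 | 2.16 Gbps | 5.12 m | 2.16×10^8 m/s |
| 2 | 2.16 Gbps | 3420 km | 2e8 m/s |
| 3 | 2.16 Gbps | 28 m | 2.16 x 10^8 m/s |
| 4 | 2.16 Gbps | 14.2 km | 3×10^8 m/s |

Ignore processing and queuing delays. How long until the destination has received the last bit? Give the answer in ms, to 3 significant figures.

L = 55000 bits.
Transmission delay per hop = L/R = 55000/2160000000 = 0.025463 ms; 4 hops → 0.101852 ms.
Propagation delays (d/s per hop): 2.37037e-05, 17.1, 0.00012963, 0.0473333 ms; sum = 17.1475 ms.
End-to-end = 17.2 ms.

17.2 ms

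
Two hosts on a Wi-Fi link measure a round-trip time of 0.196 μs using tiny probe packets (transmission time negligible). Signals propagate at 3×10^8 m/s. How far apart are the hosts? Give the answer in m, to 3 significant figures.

One-way propagation = RTT/2 = 0.098 μs.
d = s × t = 300000000 × 9.8e-08 = 29.4 m.

29.4 m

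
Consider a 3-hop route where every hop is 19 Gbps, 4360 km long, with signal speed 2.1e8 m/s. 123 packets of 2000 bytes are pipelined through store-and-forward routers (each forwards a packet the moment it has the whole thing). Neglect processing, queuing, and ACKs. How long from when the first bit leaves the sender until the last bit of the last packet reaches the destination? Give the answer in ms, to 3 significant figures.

Per-hop transmission t_tx = L/R = 16000/19000000000 = 0.000842105 ms.
Per-hop propagation t_prop = 4360000/210000000 = 20.7619 ms.
Pipeline fill: first packet needs 3·t_tx to clear all hops; remaining 122 packets each add one t_tx.
Total = (3+123-1)·t_tx + 3·t_prop = 125·0.000842105 + 3·20.7619 = 62.4 ms.

62.4 ms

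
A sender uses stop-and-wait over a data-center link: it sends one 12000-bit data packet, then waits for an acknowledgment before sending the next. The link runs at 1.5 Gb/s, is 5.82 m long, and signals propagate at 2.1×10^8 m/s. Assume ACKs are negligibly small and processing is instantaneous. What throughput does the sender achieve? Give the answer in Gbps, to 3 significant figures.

t_tx = L/R = 12000/1500000000 = 8e-06 s.
t_prop = 5.82/210000000 = 2.77143e-08 s; RTT = 5.54286e-08 s.
Cycle = t_tx + RTT = 8.05543e-06 s.
Throughput = L / cycle = 12000 / 8.05543e-06 = 1.49 Gbps.

1.49 Gbps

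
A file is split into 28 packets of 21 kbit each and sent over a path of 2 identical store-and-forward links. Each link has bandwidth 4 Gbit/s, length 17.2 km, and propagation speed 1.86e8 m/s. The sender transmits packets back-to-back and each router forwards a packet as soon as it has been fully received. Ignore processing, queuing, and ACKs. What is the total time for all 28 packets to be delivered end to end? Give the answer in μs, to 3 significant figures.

Per-hop transmission t_tx = L/R = 21000/4000000000 = 5.25 μs.
Per-hop propagation t_prop = 17200/186000000 = 92.4731 μs.
Pipeline fill: first packet needs 2·t_tx to clear all hops; remaining 27 packets each add one t_tx.
Total = (2+28-1)·t_tx + 2·t_prop = 29·5.25 + 2·92.4731 = 337 μs.

337 μs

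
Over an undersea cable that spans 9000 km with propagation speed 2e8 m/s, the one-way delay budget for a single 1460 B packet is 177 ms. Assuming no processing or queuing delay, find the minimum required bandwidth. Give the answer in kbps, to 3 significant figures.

L = 11680 bits.
Propagation delay = 9000000 / 200000000 = 45 ms.
Transmission budget = 177 − 45 = 132 ms.
R ≥ L / t_tx = 11680 bits / 0.132 s = 88.5 kbps.

88.5 kbps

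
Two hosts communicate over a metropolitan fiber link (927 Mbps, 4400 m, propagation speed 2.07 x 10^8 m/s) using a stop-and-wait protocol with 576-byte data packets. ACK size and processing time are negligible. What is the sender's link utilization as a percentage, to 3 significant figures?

10.5 %

t_tx = L/R = 4608/927000000 = 4.97087e-06 s.
t_prop = 4400/2.07e+08 = 2.1256e-05 s; RTT = 4.25121e-05 s.
Cycle = t_tx + RTT = 4.7483e-05 s.
Utilization = t_tx / cycle = 4.97087e-06/4.7483e-05 = 10.5 %.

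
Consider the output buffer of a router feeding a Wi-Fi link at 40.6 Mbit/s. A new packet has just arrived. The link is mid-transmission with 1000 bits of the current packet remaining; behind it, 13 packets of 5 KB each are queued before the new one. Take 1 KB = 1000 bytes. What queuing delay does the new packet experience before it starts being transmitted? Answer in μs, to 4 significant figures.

Each queued packet: L/R = 40000/40600000 = 985.222 μs.
13 queued → 12807.9 μs.
Plus remaining 1000 bits of current packet: 24.6305 μs.
Queuing delay = 12830 μs.

12830 μs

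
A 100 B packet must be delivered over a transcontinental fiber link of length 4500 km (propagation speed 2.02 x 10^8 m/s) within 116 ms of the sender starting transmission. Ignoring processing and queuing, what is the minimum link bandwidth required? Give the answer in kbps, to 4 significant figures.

8.536 kbps

L = 800 bits.
Propagation delay = 4500000 / 202000000 = 22.2772 ms.
Transmission budget = 116 − 22.2772 = 93.7228 ms.
R ≥ L / t_tx = 800 bits / 0.0937228 s = 8.536 kbps.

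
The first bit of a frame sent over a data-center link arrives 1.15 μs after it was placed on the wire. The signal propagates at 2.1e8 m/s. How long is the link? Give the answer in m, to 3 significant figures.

d = s × t_prop = 210000000 × 1.15e-06 = 242 m.

242 m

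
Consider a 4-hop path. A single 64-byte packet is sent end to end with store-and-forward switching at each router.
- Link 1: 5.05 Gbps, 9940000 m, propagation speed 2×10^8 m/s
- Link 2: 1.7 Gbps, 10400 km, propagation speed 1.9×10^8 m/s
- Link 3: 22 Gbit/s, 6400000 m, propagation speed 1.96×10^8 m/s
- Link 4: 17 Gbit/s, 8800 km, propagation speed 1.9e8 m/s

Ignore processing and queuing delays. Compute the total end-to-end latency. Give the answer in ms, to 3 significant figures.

L = 64 × 8 = 512 bits.
Transmission delays (L/R per hop): 0.000101386, 0.000301176, 2.32727e-05, 3.01176e-05 ms; sum = 0.000455953 ms.
Propagation delays (d/s per hop): 49.7, 54.7368, 32.6531, 46.3158 ms; sum = 183.406 ms.
End-to-end = 183 ms.

183 ms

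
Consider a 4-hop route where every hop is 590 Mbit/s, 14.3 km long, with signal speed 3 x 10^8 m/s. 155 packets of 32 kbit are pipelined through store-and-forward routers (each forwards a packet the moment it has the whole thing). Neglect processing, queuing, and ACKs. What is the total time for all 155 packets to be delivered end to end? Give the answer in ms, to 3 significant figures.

Per-hop transmission t_tx = L/R = 32000/590000000 = 0.0542373 ms.
Per-hop propagation t_prop = 14300/300000000 = 0.0476667 ms.
Pipeline fill: first packet needs 4·t_tx to clear all hops; remaining 154 packets each add one t_tx.
Total = (4+155-1)·t_tx + 4·t_prop = 158·0.0542373 + 4·0.0476667 = 8.76 ms.

8.76 ms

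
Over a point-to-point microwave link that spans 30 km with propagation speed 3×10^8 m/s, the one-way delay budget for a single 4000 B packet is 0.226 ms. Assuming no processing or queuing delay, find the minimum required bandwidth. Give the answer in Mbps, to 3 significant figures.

254 Mbps

L = 32000 bits.
Propagation delay = 30000 / 300000000 = 0.1 ms.
Transmission budget = 0.226 − 0.1 = 0.126 ms.
R ≥ L / t_tx = 32000 bits / 0.000126 s = 254 Mbps.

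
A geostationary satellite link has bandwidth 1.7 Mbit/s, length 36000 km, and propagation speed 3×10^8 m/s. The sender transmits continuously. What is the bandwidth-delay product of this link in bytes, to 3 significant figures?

Propagation delay = 36000000 / 300000000 = 0.12 s.
BDP = R × t_prop = 1700000 × 0.12 = 204000 bits.
In bytes: 204000/8 = 25500 bytes.

25500 bytes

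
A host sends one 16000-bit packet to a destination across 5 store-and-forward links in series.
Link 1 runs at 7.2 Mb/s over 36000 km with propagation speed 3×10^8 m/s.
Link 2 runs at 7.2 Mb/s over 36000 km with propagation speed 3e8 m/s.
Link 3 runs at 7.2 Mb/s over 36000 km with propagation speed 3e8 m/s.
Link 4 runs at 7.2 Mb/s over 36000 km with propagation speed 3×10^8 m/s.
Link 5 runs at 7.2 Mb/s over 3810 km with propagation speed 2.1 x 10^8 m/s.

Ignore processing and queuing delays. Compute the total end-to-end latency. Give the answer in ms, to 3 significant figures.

509 ms

Transmission delay per hop = L/R = 16000/7200000 = 2.22222 ms; 5 hops → 11.1111 ms.
Propagation delays (d/s per hop): 120, 120, 120, 120, 18.1429 ms; sum = 498.143 ms.
End-to-end = 509 ms.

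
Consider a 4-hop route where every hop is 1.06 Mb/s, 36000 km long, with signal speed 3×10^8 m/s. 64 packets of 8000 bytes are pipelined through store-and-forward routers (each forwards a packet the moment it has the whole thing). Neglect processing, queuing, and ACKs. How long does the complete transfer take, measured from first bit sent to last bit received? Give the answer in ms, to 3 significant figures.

Per-hop transmission t_tx = L/R = 64000/1060000 = 60.3774 ms.
Per-hop propagation t_prop = 36000000/300000000 = 120 ms.
Pipeline fill: first packet needs 4·t_tx to clear all hops; remaining 63 packets each add one t_tx.
Total = (4+64-1)·t_tx + 4·t_prop = 67·60.3774 + 4·120 = 4530 ms.

4530 ms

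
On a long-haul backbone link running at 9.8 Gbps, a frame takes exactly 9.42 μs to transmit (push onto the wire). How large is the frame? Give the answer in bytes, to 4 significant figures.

11540 bytes

L = R × t_tx = 9800000000 b/s × 9.42e-06 s = 92316 bits.
In bytes: 92316 / 8 = 11540 bytes.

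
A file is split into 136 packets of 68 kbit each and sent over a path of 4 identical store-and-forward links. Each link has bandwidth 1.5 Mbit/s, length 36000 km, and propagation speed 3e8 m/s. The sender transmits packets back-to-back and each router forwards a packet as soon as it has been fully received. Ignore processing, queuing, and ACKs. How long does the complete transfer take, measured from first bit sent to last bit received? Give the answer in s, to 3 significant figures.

6.78 s

Per-hop transmission t_tx = L/R = 68000/1500000 = 0.0453333 s.
Per-hop propagation t_prop = 36000000/300000000 = 0.12 s.
Pipeline fill: first packet needs 4·t_tx to clear all hops; remaining 135 packets each add one t_tx.
Total = (4+136-1)·t_tx + 4·t_prop = 139·0.0453333 + 4·0.12 = 6.78 s.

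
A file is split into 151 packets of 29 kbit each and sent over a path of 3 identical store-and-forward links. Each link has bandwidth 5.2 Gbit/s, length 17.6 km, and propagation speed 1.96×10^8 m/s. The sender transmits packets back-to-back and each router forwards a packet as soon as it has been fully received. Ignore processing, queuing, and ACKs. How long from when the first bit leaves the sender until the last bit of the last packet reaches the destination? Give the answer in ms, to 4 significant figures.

Per-hop transmission t_tx = L/R = 29000/5200000000 = 0.00557692 ms.
Per-hop propagation t_prop = 17600/196000000 = 0.0897959 ms.
Pipeline fill: first packet needs 3·t_tx to clear all hops; remaining 150 packets each add one t_tx.
Total = (3+151-1)·t_tx + 3·t_prop = 153·0.00557692 + 3·0.0897959 = 1.123 ms.

1.123 ms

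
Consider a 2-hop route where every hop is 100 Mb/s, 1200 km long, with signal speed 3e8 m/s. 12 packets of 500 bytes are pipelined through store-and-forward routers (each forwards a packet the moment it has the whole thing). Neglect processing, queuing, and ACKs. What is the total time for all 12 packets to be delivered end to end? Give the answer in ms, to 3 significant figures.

Per-hop transmission t_tx = L/R = 4000/100000000 = 0.04 ms.
Per-hop propagation t_prop = 1200000/300000000 = 4 ms.
Pipeline fill: first packet needs 2·t_tx to clear all hops; remaining 11 packets each add one t_tx.
Total = (2+12-1)·t_tx + 2·t_prop = 13·0.04 + 2·4 = 8.52 ms.

8.52 ms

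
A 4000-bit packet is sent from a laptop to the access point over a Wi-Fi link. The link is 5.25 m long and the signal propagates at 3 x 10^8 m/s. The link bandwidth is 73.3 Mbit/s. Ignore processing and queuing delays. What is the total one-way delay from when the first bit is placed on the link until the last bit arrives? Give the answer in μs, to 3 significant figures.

54.6 μs

Transmission delay = L/R = 4000 / 73300000 = 54.5703 μs.
Propagation delay = d/s = 5.25 m / 300000000 m/s = 0.0175 μs.
Total = 54.6 μs.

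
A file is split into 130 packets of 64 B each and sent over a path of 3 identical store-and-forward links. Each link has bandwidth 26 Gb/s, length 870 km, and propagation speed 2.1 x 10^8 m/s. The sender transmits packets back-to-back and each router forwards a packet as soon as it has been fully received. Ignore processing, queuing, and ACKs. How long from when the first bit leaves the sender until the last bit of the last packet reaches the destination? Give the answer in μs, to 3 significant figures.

Per-hop transmission t_tx = L/R = 512/26000000000 = 0.0196923 μs.
Per-hop propagation t_prop = 870000/210000000 = 4142.86 μs.
Pipeline fill: first packet needs 3·t_tx to clear all hops; remaining 129 packets each add one t_tx.
Total = (3+130-1)·t_tx + 3·t_prop = 132·0.0196923 + 3·4142.86 = 12400 μs.

12400 μs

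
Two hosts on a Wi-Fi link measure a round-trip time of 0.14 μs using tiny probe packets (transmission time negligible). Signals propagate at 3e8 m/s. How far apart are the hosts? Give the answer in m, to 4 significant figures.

21.00 m

One-way propagation = RTT/2 = 0.07 μs.
d = s × t = 300000000 × 7e-08 = 21.00 m.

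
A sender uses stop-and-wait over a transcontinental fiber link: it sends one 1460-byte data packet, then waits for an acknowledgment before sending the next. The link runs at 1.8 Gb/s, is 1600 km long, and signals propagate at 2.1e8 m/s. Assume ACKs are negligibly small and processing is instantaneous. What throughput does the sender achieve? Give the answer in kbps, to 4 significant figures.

t_tx = L/R = 11680/1800000000 = 6.48889e-06 s.
t_prop = 1600000/210000000 = 0.00761905 s; RTT = 0.0152381 s.
Cycle = t_tx + RTT = 0.0152446 s.
Throughput = L / cycle = 11680 / 0.0152446 = 766.2 kbps.

766.2 kbps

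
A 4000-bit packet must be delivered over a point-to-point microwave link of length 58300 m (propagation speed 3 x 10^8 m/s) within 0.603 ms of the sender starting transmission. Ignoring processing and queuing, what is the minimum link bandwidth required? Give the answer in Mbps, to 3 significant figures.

9.79 Mbps

Propagation delay = 58300 / 300000000 = 0.194333 ms.
Transmission budget = 0.603 − 0.194333 = 0.408667 ms.
R ≥ L / t_tx = 4000 bits / 0.000408667 s = 9.79 Mbps.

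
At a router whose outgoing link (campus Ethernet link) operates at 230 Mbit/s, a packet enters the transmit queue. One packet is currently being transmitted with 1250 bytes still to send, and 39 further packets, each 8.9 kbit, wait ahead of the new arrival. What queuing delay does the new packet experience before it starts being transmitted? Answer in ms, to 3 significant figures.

Each queued packet: L/R = 8900/230000000 = 0.0386957 ms.
39 queued → 1.50913 ms.
Plus remaining 10000 bits of current packet: 0.0434783 ms.
Queuing delay = 1.55 ms.

1.55 ms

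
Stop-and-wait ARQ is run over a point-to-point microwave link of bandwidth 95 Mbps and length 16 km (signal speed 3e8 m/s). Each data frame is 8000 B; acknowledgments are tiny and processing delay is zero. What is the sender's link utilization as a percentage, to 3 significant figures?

86.3 %

t_tx = L/R = 64000/95000000 = 0.000673684 s.
t_prop = 16000/300000000 = 5.33333e-05 s; RTT = 0.000106667 s.
Cycle = t_tx + RTT = 0.000780351 s.
Utilization = t_tx / cycle = 0.000673684/0.000780351 = 86.3 %.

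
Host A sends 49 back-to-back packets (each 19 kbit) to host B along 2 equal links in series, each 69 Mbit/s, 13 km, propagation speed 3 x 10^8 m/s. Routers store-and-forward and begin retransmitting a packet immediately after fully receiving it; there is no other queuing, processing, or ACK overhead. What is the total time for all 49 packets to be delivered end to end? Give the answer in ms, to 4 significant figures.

Per-hop transmission t_tx = L/R = 19000/69000000 = 0.275362 ms.
Per-hop propagation t_prop = 13000/300000000 = 0.0433333 ms.
Pipeline fill: first packet needs 2·t_tx to clear all hops; remaining 48 packets each add one t_tx.
Total = (2+49-1)·t_tx + 2·t_prop = 50·0.275362 + 2·0.0433333 = 13.85 ms.

13.85 ms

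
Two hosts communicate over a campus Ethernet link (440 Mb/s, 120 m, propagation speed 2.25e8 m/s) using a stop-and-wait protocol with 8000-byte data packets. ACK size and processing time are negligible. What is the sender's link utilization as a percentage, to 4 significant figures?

99.27 %

t_tx = L/R = 64000/440000000 = 0.000145455 s.
t_prop = 120/225000000 = 5.33333e-07 s; RTT = 1.06667e-06 s.
Cycle = t_tx + RTT = 0.000146521 s.
Utilization = t_tx / cycle = 0.000145455/0.000146521 = 99.27 %.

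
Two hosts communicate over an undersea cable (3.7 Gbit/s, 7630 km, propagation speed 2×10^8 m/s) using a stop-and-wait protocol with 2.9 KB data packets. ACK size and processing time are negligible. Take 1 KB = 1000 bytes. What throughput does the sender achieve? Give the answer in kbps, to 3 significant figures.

t_tx = L/R = 23200/3700000000 = 6.27027e-06 s.
t_prop = 7630000/200000000 = 0.03815 s; RTT = 0.0763 s.
Cycle = t_tx + RTT = 0.0763063 s.
Throughput = L / cycle = 23200 / 0.0763063 = 304 kbps.

304 kbps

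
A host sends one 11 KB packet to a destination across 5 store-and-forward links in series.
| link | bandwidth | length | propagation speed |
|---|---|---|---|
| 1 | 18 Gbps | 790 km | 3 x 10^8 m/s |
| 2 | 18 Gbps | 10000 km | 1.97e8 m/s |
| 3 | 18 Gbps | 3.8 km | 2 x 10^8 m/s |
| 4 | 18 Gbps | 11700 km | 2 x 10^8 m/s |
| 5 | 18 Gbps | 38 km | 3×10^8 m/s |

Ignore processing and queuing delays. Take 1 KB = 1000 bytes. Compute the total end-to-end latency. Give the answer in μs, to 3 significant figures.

112000 μs

L = 88000 bits.
Transmission delay per hop = L/R = 88000/18000000000 = 4.88889 μs; 5 hops → 24.4444 μs.
Propagation delays (d/s per hop): 2633.33, 50761.4, 19, 58500, 126.667 μs; sum = 112040 μs.
End-to-end = 112000 μs.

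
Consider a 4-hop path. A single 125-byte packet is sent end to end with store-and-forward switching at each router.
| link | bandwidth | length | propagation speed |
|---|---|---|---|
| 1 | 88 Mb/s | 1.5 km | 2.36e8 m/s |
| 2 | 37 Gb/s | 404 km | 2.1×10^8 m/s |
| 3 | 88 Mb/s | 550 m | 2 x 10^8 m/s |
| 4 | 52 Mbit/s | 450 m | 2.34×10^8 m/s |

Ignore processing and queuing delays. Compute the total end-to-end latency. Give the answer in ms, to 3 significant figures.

1.98 ms

L = 125 × 8 = 1000 bits.
Transmission delays (L/R per hop): 0.0113636, 2.7027e-05, 0.0113636, 0.0192308 ms; sum = 0.0419851 ms.
Propagation delays (d/s per hop): 0.00635593, 1.92381, 0.00275, 0.00192308 ms; sum = 1.93484 ms.
End-to-end = 1.98 ms.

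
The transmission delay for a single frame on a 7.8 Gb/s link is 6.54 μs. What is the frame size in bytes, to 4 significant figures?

L = R × t_tx = 7800000000 b/s × 6.54e-06 s = 51012 bits.
In bytes: 51012 / 8 = 6377 bytes.

6377 bytes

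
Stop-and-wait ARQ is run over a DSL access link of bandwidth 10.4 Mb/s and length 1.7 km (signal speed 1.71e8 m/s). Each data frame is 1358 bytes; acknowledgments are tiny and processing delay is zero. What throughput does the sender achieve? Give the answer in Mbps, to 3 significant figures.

t_tx = L/R = 10864/10400000 = 0.00104462 s.
t_prop = 1700/171000000 = 9.94152e-06 s; RTT = 1.9883e-05 s.
Cycle = t_tx + RTT = 0.0010645 s.
Throughput = L / cycle = 10864 / 0.0010645 = 10.2 Mbps.

10.2 Mbps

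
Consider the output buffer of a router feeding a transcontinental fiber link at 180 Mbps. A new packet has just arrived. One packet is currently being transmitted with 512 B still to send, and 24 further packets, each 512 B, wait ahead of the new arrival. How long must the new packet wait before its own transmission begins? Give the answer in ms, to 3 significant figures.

Each queued packet: L/R = 4096/180000000 = 0.0227556 ms.
24 queued → 0.546133 ms.
Plus remaining 4096 bits of current packet: 0.0227556 ms.
Queuing delay = 0.569 ms.

0.569 ms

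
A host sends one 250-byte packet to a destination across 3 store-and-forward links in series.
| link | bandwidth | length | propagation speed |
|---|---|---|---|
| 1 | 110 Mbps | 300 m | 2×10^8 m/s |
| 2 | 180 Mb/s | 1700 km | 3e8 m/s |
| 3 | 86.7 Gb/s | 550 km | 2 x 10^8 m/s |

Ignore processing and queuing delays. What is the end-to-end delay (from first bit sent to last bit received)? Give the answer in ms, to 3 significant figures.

8.45 ms

L = 250 × 8 = 2000 bits.
Transmission delays (L/R per hop): 0.0181818, 0.0111111, 2.30681e-05 ms; sum = 0.029316 ms.
Propagation delays (d/s per hop): 0.0015, 5.66667, 2.75 ms; sum = 8.41817 ms.
End-to-end = 8.45 ms.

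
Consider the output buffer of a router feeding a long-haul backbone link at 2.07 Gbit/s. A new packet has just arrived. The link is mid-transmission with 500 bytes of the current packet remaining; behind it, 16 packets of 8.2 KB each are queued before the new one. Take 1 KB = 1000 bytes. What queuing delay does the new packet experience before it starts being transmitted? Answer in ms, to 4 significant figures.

Each queued packet: L/R = 65600/2.07e+09 = 0.0316908 ms.
16 queued → 0.507053 ms.
Plus remaining 4000 bits of current packet: 0.00193237 ms.
Queuing delay = 0.5090 ms.

0.5090 ms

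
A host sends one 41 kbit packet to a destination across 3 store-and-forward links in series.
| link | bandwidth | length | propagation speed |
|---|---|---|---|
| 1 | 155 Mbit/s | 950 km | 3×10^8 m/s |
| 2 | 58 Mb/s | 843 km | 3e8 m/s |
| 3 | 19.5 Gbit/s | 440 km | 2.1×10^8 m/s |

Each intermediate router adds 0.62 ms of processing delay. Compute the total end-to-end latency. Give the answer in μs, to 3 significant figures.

L = 41000 bits.
Transmission delays (L/R per hop): 264.516, 706.897, 2.10256 μs; sum = 973.515 μs.
Propagation delays (d/s per hop): 3166.67, 2810, 2095.24 μs; sum = 8071.9 μs.
Processing at 2 router(s): 2 × 0.62 ms = 1240 μs.
End-to-end = 10300 μs.

10300 μs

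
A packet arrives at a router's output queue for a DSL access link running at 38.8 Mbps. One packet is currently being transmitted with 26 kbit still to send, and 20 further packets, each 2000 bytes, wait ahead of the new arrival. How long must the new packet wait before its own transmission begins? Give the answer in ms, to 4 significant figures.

8.918 ms

Each queued packet: L/R = 16000/38800000 = 0.412371 ms.
20 queued → 8.24742 ms.
Plus remaining 26000 bits of current packet: 0.670103 ms.
Queuing delay = 8.918 ms.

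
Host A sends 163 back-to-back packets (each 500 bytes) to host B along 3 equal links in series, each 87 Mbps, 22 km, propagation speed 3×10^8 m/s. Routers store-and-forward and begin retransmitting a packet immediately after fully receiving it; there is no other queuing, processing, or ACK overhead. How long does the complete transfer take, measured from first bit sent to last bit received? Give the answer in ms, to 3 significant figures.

7.81 ms

Per-hop transmission t_tx = L/R = 4000/87000000 = 0.045977 ms.
Per-hop propagation t_prop = 22000/300000000 = 0.0733333 ms.
Pipeline fill: first packet needs 3·t_tx to clear all hops; remaining 162 packets each add one t_tx.
Total = (3+163-1)·t_tx + 3·t_prop = 165·0.045977 + 3·0.0733333 = 7.81 ms.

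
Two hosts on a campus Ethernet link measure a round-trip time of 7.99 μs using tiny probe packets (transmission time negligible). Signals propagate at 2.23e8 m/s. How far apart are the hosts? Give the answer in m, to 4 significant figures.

890.9 m

One-way propagation = RTT/2 = 3.995 μs.
d = s × t = 223000000 × 3.995e-06 = 890.9 m.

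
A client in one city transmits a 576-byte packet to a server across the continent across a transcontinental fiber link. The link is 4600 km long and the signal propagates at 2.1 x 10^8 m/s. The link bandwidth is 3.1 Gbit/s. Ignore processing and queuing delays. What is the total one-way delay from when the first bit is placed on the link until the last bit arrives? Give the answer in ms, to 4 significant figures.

L = 576 × 8 = 4608 bits.
Transmission delay = L/R = 4608 / 3100000000 = 0.00148645 ms.
Propagation delay = d/s = 4600000 m / 210000000 m/s = 21.9048 ms.
Total = 21.91 ms.

21.91 ms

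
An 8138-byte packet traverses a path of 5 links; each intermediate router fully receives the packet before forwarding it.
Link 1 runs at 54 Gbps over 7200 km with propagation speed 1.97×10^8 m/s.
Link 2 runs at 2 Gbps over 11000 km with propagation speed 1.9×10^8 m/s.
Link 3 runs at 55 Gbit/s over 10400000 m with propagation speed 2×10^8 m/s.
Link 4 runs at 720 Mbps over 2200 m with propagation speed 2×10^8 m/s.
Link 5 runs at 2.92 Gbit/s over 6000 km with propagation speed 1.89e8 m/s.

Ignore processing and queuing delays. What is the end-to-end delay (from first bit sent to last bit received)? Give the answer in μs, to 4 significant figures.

L = 8138 × 8 = 65104 bits.
Transmission delays (L/R per hop): 1.20563, 32.552, 1.18371, 90.4222, 22.2959 μs; sum = 147.659 μs.
Propagation delays (d/s per hop): 36548.2, 57894.7, 52000, 11, 31746 μs; sum = 178200 μs.
End-to-end = 178300 μs.

178300 μs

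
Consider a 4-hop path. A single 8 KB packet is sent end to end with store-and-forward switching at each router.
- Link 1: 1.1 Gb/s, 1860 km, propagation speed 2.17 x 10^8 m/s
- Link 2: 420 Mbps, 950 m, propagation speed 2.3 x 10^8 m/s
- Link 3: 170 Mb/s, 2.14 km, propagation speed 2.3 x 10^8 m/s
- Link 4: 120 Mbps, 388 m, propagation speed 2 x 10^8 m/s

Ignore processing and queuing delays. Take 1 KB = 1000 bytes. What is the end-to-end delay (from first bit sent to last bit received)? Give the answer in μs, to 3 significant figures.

9710 μs

L = 64000 bits.
Transmission delays (L/R per hop): 58.1818, 152.381, 376.471, 533.333 μs; sum = 1120.37 μs.
Propagation delays (d/s per hop): 8571.43, 4.13043, 9.30435, 1.94 μs; sum = 8586.8 μs.
End-to-end = 9710 μs.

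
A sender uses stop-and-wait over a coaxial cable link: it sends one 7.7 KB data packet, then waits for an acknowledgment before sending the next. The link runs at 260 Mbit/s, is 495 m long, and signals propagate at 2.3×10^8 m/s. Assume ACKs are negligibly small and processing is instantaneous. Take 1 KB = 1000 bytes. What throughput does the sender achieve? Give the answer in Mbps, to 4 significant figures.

t_tx = L/R = 61600/260000000 = 0.000236923 s.
t_prop = 495/2.3e+08 = 2.15217e-06 s; RTT = 4.30435e-06 s.
Cycle = t_tx + RTT = 0.000241227 s.
Throughput = L / cycle = 61600 / 0.000241227 = 255.4 Mbps.

255.4 Mbps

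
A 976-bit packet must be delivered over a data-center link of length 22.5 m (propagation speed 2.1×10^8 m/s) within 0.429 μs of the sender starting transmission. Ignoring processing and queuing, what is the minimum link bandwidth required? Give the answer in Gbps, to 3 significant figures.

3.03 Gbps

Propagation delay = 22.5 / 210000000 = 0.107143 μs.
Transmission budget = 0.429 − 0.107143 = 0.321857 μs.
R ≥ L / t_tx = 976 bits / 3.21857e-07 s = 3.03 Gbps.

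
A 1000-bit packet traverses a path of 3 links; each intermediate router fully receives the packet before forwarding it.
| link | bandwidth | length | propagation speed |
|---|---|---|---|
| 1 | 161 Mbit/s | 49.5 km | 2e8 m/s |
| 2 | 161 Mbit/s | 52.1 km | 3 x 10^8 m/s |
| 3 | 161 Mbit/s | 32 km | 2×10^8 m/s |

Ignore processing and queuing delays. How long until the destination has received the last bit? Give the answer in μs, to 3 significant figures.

600 μs

Transmission delay per hop = L/R = 1000/161000000 = 6.21118 μs; 3 hops → 18.6335 μs.
Propagation delays (d/s per hop): 247.5, 173.667, 160 μs; sum = 581.167 μs.
End-to-end = 600 μs.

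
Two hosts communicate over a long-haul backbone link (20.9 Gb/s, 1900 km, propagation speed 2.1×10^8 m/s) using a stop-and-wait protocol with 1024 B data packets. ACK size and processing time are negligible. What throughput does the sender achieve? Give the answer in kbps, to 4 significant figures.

452.7 kbps

t_tx = L/R = 8192/20900000000 = 3.91962e-07 s.
t_prop = 1900000/210000000 = 0.00904762 s; RTT = 0.0180952 s.
Cycle = t_tx + RTT = 0.0180956 s.
Throughput = L / cycle = 8192 / 0.0180956 = 452.7 kbps.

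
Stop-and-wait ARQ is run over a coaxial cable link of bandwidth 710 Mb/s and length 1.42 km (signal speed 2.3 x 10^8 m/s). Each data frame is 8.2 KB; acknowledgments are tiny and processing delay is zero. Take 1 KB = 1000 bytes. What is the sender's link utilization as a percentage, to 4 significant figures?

88.21 %

t_tx = L/R = 65600/710000000 = 9.23944e-05 s.
t_prop = 1420/2.3e+08 = 6.17391e-06 s; RTT = 1.23478e-05 s.
Cycle = t_tx + RTT = 0.000104742 s.
Utilization = t_tx / cycle = 9.23944e-05/0.000104742 = 88.21 %.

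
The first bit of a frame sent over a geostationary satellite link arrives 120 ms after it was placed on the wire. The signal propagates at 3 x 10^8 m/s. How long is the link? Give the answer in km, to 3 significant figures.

36000 km

d = s × t_prop = 300000000 × 0.12 = 36000 km.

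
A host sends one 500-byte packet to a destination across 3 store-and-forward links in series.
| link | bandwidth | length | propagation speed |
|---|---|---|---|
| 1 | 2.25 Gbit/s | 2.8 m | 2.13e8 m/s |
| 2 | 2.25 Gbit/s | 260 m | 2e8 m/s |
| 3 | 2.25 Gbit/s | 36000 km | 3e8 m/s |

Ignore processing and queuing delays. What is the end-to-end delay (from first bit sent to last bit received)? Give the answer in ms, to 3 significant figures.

L = 500 × 8 = 4000 bits.
Transmission delay per hop = L/R = 4000/2250000000 = 0.00177778 ms; 3 hops → 0.00533333 ms.
Propagation delays (d/s per hop): 1.31455e-05, 0.0013, 120 ms; sum = 120.001 ms.
End-to-end = 120 ms.

120 ms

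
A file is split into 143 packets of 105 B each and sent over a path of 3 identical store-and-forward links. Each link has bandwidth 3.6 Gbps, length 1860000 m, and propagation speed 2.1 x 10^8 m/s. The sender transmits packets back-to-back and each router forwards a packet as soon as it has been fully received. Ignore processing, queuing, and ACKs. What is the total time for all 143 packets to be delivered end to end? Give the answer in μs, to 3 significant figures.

26600 μs

Per-hop transmission t_tx = L/R = 840/3600000000 = 0.233333 μs.
Per-hop propagation t_prop = 1860000/210000000 = 8857.14 μs.
Pipeline fill: first packet needs 3·t_tx to clear all hops; remaining 142 packets each add one t_tx.
Total = (3+143-1)·t_tx + 3·t_prop = 145·0.233333 + 3·8857.14 = 26600 μs.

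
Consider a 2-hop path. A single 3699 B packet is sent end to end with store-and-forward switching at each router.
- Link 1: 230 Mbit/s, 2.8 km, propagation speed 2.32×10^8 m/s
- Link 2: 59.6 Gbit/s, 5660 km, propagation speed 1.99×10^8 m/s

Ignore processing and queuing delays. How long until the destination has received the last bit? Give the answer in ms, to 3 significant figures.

L = 3699 × 8 = 29592 bits.
Transmission delays (L/R per hop): 0.128661, 0.00049651 ms; sum = 0.129157 ms.
Propagation delays (d/s per hop): 0.012069, 28.4422 ms; sum = 28.4543 ms.
End-to-end = 28.6 ms.

28.6 ms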